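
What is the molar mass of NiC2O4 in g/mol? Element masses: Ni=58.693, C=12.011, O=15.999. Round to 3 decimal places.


M = sum(count * atomic_mass) over atoms.
M = 1*58.693 + 2*12.011 + 4*15.999
M = 58.693 + 24.022 + 63.996
M = 146.711 g/mol, rounded to 3 dp:

146.711 g/mol


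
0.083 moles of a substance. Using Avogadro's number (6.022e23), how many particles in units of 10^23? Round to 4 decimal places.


N = n * NA, then divide by 1e23 for the requested units.
N / 1e23 = n * 6.022
N / 1e23 = 0.083 * 6.022
N / 1e23 = 0.499826, rounded to 4 dp:

0.4998


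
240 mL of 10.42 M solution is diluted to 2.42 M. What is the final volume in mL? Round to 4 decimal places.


Dilution: M1*V1 = M2*V2, solve for V2.
V2 = M1*V1 / M2
V2 = 10.42 * 240 / 2.42
V2 = 2500.8 / 2.42
V2 = 1033.38842975 mL, rounded to 4 dp:

1033.3884 mL


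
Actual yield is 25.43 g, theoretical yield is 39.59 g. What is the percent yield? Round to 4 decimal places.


% yield = 100 * actual / theoretical
% yield = 100 * 25.43 / 39.59
% yield = 64.23339227 %, rounded to 4 dp:

64.2334 %


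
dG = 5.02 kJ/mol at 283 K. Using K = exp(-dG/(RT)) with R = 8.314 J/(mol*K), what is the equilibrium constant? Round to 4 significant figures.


dG is in kJ/mol; multiply by 1000 to match R in J/(mol*K).
RT = 8.314 * 283 = 2352.862 J/mol
exponent = -dG*1000 / (RT) = -(5.02*1000) / 2352.862 = -2.13357179
K = exp(-2.13357179)
K = 0.11841359, rounded to 4 significant figures:

0.1184


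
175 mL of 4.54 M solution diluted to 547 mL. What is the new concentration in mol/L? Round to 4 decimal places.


Dilution: M1*V1 = M2*V2, solve for M2.
M2 = M1*V1 / V2
M2 = 4.54 * 175 / 547
M2 = 794.5 / 547
M2 = 1.45246801 mol/L, rounded to 4 dp:

1.4525 mol/L


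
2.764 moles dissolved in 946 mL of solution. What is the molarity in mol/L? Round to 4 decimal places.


Convert volume to liters: V_L = V_mL / 1000.
V_L = 946 / 1000 = 0.946 L
M = n / V_L = 2.764 / 0.946
M = 2.9217759 mol/L, rounded to 4 dp:

2.9218 mol/L


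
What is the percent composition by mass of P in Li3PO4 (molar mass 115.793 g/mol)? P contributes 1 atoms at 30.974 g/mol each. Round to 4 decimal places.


pct = 100 * (n_elem * M_elem) / M_total
mass_contribution = 1 * 30.974 = 30.974 g/mol
pct = 100 * 30.974 / 115.793
pct = 26.74945808 %, rounded to 4 dp:

26.7495 %


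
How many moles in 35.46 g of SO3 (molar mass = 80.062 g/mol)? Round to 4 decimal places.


n = mass / M
n = 35.46 / 80.062
n = 0.44290675 mol, rounded to 4 dp:

0.4429 mol


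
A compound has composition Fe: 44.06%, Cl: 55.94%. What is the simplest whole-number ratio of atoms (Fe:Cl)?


Assume 100 g of compound, divide each mass% by atomic mass to get moles, then normalize by the smallest to get a raw atom ratio.
Moles per 100 g: Fe: 44.06/55.845 = 0.789, Cl: 55.94/35.453 = 1.5779
Raw ratio (divide by min = 0.789): Fe: 1.0, Cl: 2.0
Multiply by 1 to clear fractions: Fe: 1.0 ~= 1, Cl: 2.0 ~= 2
Reduce by GCD to get the simplest whole-number ratio:

1:2


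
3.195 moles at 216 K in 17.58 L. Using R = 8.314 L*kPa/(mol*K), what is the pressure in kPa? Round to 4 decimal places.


PV = nRT, solve for P = nRT / V.
nRT = 3.195 * 8.314 * 216 = 5737.6577
P = 5737.6577 / 17.58
P = 326.37415813 kPa, rounded to 4 dp:

326.3742 kPa


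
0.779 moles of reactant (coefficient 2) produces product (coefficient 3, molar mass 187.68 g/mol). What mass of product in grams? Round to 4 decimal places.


Use the coefficient ratio to convert reactant moles to product moles, then multiply by the product's molar mass.
moles_P = moles_R * (coeff_P / coeff_R) = 0.779 * (3/2) = 1.1685
mass_P = moles_P * M_P = 1.1685 * 187.68
mass_P = 219.30408 g, rounded to 4 dp:

219.3041 g


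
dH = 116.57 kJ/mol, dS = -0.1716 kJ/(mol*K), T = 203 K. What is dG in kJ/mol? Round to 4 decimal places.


Gibbs: dG = dH - T*dS (consistent units, dS already in kJ/(mol*K)).
T*dS = 203 * -0.1716 = -34.8348
dG = 116.57 - (-34.8348)
dG = 151.4048 kJ/mol, rounded to 4 dp:

151.4048 kJ/mol


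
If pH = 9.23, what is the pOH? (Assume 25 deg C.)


At 25 deg C, pH + pOH = 14.
pOH = 14 - pH = 14 - 9.23
pOH = 4.77:

4.77


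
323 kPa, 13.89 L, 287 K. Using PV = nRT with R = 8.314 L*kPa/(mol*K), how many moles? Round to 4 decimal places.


PV = nRT, solve for n = PV / (RT).
PV = 323 * 13.89 = 4486.47
RT = 8.314 * 287 = 2386.118
n = 4486.47 / 2386.118
n = 1.88023811 mol, rounded to 4 dp:

1.8802 mol


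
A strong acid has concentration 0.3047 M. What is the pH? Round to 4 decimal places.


A strong acid dissociates completely, so [H+] equals the given concentration.
pH = -log10([H+]) = -log10(0.3047)
pH = 0.51612755, rounded to 4 dp:

0.5161


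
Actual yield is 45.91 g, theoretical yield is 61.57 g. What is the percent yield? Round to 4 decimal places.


% yield = 100 * actual / theoretical
% yield = 100 * 45.91 / 61.57
% yield = 74.56553516 %, rounded to 4 dp:

74.5655 %


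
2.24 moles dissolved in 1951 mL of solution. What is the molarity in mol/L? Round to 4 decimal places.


Convert volume to liters: V_L = V_mL / 1000.
V_L = 1951 / 1000 = 1.951 L
M = n / V_L = 2.24 / 1.951
M = 1.14812916 mol/L, rounded to 4 dp:

1.1481 mol/L


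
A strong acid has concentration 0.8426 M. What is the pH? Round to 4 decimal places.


A strong acid dissociates completely, so [H+] equals the given concentration.
pH = -log10([H+]) = -log10(0.8426)
pH = 0.07437855, rounded to 4 dp:

0.0744


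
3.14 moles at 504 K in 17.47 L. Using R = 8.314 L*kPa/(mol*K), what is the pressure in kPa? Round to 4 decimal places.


PV = nRT, solve for P = nRT / V.
nRT = 3.14 * 8.314 * 504 = 13157.4038
P = 13157.4038 / 17.47
P = 753.14274757 kPa, rounded to 4 dp:

753.1427 kPa


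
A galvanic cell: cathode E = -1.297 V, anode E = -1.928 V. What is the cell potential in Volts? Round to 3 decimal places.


Standard cell potential: E_cell = E_cathode - E_anode.
E_cell = -1.297 - (-1.928)
E_cell = 0.631 V, rounded to 3 dp:

0.631 V


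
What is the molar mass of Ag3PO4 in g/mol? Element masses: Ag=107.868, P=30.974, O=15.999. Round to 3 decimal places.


M = sum(count * atomic_mass) over atoms.
M = 3*107.868 + 1*30.974 + 4*15.999
M = 323.604 + 30.974 + 63.996
M = 418.574 g/mol, rounded to 3 dp:

418.574 g/mol


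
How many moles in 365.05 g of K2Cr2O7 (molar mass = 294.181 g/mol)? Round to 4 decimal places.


n = mass / M
n = 365.05 / 294.181
n = 1.24090271 mol, rounded to 4 dp:

1.2409 mol


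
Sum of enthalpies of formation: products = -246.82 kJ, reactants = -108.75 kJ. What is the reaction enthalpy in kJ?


dH_rxn = sum(dH_f products) - sum(dH_f reactants)
dH_rxn = -246.82 - (-108.75)
dH_rxn = -138.07 kJ:

-138.07 kJ


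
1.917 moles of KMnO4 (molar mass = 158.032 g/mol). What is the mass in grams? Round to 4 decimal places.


mass = n * M
mass = 1.917 * 158.032
mass = 302.947344 g, rounded to 4 dp:

302.9473 g


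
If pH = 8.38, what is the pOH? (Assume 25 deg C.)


At 25 deg C, pH + pOH = 14.
pOH = 14 - pH = 14 - 8.38
pOH = 5.62:

5.62


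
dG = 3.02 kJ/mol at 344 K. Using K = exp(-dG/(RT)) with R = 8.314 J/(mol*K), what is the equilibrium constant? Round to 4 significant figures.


dG is in kJ/mol; multiply by 1000 to match R in J/(mol*K).
RT = 8.314 * 344 = 2860.016 J/mol
exponent = -dG*1000 / (RT) = -(3.02*1000) / 2860.016 = -1.05593815
K = exp(-1.05593815)
K = 0.34786592, rounded to 4 significant figures:

0.3479


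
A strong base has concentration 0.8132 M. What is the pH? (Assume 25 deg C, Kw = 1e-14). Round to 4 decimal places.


A strong base dissociates completely, so [OH-] equals the given concentration.
pOH = -log10([OH-]) = -log10(0.8132) = 0.089803
pH = 14 - pOH = 14 - 0.089803
pH = 13.910197, rounded to 4 dp:

13.9102


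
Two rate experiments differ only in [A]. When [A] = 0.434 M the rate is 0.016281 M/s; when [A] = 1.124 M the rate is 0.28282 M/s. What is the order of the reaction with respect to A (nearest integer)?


Rate is proportional to [A]^n, so rate2/rate1 = ([A]2/[A]1)^n. Take logs to solve for n.
rate2/rate1 = 0.28282 / 0.016281 = 17.3712
[A]2/[A]1 = 1.124 / 0.434 = 2.5899
n = ln(17.3712) / ln(2.5899) = 3.0
Nearest integer order:

3


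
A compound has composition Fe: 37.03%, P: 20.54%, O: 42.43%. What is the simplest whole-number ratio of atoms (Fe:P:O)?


Assume 100 g of compound, divide each mass% by atomic mass to get moles, then normalize by the smallest to get a raw atom ratio.
Moles per 100 g: Fe: 37.03/55.845 = 0.6631, P: 20.54/30.974 = 0.6631, O: 42.43/15.999 = 2.652
Raw ratio (divide by min = 0.6631): Fe: 1.0, P: 1.0, O: 4.0
Multiply by 1 to clear fractions: Fe: 1.0 ~= 1, P: 1.0 ~= 1, O: 4.0 ~= 4
Reduce by GCD to get the simplest whole-number ratio:

1:1:4


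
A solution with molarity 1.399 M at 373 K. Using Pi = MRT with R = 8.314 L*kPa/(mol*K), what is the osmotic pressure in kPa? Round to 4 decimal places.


Osmotic pressure (van't Hoff): Pi = M*R*T.
RT = 8.314 * 373 = 3101.122
Pi = 1.399 * 3101.122
Pi = 4338.469678 kPa, rounded to 4 dp:

4338.4697 kPa


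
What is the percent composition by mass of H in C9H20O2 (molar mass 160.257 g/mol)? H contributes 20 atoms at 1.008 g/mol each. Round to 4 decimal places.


pct = 100 * (n_elem * M_elem) / M_total
mass_contribution = 20 * 1.008 = 20.16 g/mol
pct = 100 * 20.16 / 160.257
pct = 12.57979371 %, rounded to 4 dp:

12.5798 %


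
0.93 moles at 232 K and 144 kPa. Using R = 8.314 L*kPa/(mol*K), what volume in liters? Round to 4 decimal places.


PV = nRT, solve for V = nRT / P.
nRT = 0.93 * 8.314 * 232 = 1793.8286
V = 1793.8286 / 144
V = 12.45714306 L, rounded to 4 dp:

12.4571 L


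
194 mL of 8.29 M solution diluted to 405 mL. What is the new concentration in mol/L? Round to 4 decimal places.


Dilution: M1*V1 = M2*V2, solve for M2.
M2 = M1*V1 / V2
M2 = 8.29 * 194 / 405
M2 = 1608.26 / 405
M2 = 3.97101235 mol/L, rounded to 4 dp:

3.9710 mol/L


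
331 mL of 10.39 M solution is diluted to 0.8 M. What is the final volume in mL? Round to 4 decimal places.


Dilution: M1*V1 = M2*V2, solve for V2.
V2 = M1*V1 / M2
V2 = 10.39 * 331 / 0.8
V2 = 3439.09 / 0.8
V2 = 4298.8625 mL, rounded to 4 dp:

4298.8625 mL


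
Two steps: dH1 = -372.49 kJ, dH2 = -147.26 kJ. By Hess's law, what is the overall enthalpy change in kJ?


Hess's law: enthalpy is a state function, so add the step enthalpies.
dH_total = dH1 + dH2 = -372.49 + (-147.26)
dH_total = -519.75 kJ:

-519.75 kJ


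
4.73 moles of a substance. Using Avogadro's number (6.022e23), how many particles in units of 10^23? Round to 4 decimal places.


N = n * NA, then divide by 1e23 for the requested units.
N / 1e23 = n * 6.022
N / 1e23 = 4.73 * 6.022
N / 1e23 = 28.48406, rounded to 4 dp:

28.4841


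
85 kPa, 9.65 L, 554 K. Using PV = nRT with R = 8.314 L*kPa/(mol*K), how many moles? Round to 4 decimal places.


PV = nRT, solve for n = PV / (RT).
PV = 85 * 9.65 = 820.25
RT = 8.314 * 554 = 4605.956
n = 820.25 / 4605.956
n = 0.17808464 mol, rounded to 4 dp:

0.1781 mol


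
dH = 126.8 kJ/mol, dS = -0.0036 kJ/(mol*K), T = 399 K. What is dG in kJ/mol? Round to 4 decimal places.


Gibbs: dG = dH - T*dS (consistent units, dS already in kJ/(mol*K)).
T*dS = 399 * -0.0036 = -1.4364
dG = 126.8 - (-1.4364)
dG = 128.2364 kJ/mol, rounded to 4 dp:

128.2364 kJ/mol


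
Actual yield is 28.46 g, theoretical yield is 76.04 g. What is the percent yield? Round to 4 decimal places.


% yield = 100 * actual / theoretical
% yield = 100 * 28.46 / 76.04
% yield = 37.42766965 %, rounded to 4 dp:

37.4277 %


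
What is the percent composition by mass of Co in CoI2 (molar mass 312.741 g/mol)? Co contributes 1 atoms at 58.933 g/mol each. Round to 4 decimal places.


pct = 100 * (n_elem * M_elem) / M_total
mass_contribution = 1 * 58.933 = 58.933 g/mol
pct = 100 * 58.933 / 312.741
pct = 18.84402749 %, rounded to 4 dp:

18.8440 %


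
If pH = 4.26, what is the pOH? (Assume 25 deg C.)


At 25 deg C, pH + pOH = 14.
pOH = 14 - pH = 14 - 4.26
pOH = 9.74:

9.74


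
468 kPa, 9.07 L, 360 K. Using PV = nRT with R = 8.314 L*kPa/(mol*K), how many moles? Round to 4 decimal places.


PV = nRT, solve for n = PV / (RT).
PV = 468 * 9.07 = 4244.76
RT = 8.314 * 360 = 2993.04
n = 4244.76 / 2993.04
n = 1.41821025 mol, rounded to 4 dp:

1.4182 mol


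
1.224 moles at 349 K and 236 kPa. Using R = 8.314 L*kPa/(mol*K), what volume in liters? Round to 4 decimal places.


PV = nRT, solve for V = nRT / P.
nRT = 1.224 * 8.314 * 349 = 3551.5413
V = 3551.5413 / 236
V = 15.04890381 L, rounded to 4 dp:

15.0489 L


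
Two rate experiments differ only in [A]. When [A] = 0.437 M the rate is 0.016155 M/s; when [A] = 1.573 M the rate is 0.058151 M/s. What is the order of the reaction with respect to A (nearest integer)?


Rate is proportional to [A]^n, so rate2/rate1 = ([A]2/[A]1)^n. Take logs to solve for n.
rate2/rate1 = 0.058151 / 0.016155 = 3.5996
[A]2/[A]1 = 1.573 / 0.437 = 3.5995
n = ln(3.5996) / ln(3.5995) = 1.0
Nearest integer order:

1


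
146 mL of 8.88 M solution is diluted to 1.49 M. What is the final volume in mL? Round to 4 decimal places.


Dilution: M1*V1 = M2*V2, solve for V2.
V2 = M1*V1 / M2
V2 = 8.88 * 146 / 1.49
V2 = 1296.48 / 1.49
V2 = 870.12080537 mL, rounded to 4 dp:

870.1208 mL


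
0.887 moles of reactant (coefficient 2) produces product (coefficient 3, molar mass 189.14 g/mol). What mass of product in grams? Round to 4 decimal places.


Use the coefficient ratio to convert reactant moles to product moles, then multiply by the product's molar mass.
moles_P = moles_R * (coeff_P / coeff_R) = 0.887 * (3/2) = 1.3305
mass_P = moles_P * M_P = 1.3305 * 189.14
mass_P = 251.65077 g, rounded to 4 dp:

251.6508 g


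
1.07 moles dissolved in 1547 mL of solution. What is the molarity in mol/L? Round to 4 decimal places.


Convert volume to liters: V_L = V_mL / 1000.
V_L = 1547 / 1000 = 1.547 L
M = n / V_L = 1.07 / 1.547
M = 0.69166128 mol/L, rounded to 4 dp:

0.6917 mol/L


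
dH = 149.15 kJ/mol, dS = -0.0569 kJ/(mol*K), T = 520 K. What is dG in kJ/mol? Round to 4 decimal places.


Gibbs: dG = dH - T*dS (consistent units, dS already in kJ/(mol*K)).
T*dS = 520 * -0.0569 = -29.588
dG = 149.15 - (-29.588)
dG = 178.738 kJ/mol, rounded to 4 dp:

178.7380 kJ/mol


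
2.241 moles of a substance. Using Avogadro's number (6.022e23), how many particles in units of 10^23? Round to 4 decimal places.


N = n * NA, then divide by 1e23 for the requested units.
N / 1e23 = n * 6.022
N / 1e23 = 2.241 * 6.022
N / 1e23 = 13.495302, rounded to 4 dp:

13.4953


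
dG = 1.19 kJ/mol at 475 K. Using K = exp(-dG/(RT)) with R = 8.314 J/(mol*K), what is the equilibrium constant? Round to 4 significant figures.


dG is in kJ/mol; multiply by 1000 to match R in J/(mol*K).
RT = 8.314 * 475 = 3949.15 J/mol
exponent = -dG*1000 / (RT) = -(1.19*1000) / 3949.15 = -0.30133067
K = exp(-0.30133067)
K = 0.73983309, rounded to 4 significant figures:

0.7398


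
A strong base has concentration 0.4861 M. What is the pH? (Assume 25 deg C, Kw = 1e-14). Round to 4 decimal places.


A strong base dissociates completely, so [OH-] equals the given concentration.
pOH = -log10([OH-]) = -log10(0.4861) = 0.313274
pH = 14 - pOH = 14 - 0.313274
pH = 13.686726, rounded to 4 dp:

13.6867


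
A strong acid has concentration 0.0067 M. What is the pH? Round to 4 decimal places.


A strong acid dissociates completely, so [H+] equals the given concentration.
pH = -log10([H+]) = -log10(0.0067)
pH = 2.1739252, rounded to 4 dp:

2.1739


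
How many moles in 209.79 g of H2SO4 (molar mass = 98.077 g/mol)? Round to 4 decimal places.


n = mass / M
n = 209.79 / 98.077
n = 2.13903362 mol, rounded to 4 dp:

2.1390 mol


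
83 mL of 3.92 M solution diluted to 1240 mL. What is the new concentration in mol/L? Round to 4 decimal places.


Dilution: M1*V1 = M2*V2, solve for M2.
M2 = M1*V1 / V2
M2 = 3.92 * 83 / 1240
M2 = 325.36 / 1240
M2 = 0.2623871 mol/L, rounded to 4 dp:

0.2624 mol/L


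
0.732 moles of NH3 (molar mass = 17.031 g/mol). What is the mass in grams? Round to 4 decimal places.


mass = n * M
mass = 0.732 * 17.031
mass = 12.466692 g, rounded to 4 dp:

12.4667 g


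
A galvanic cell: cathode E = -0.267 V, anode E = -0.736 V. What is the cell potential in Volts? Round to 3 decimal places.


Standard cell potential: E_cell = E_cathode - E_anode.
E_cell = -0.267 - (-0.736)
E_cell = 0.469 V, rounded to 3 dp:

0.469 V


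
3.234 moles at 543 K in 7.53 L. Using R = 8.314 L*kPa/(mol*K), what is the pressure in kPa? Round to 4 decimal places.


PV = nRT, solve for P = nRT / V.
nRT = 3.234 * 8.314 * 543 = 14599.8995
P = 14599.8995 / 7.53
P = 1938.89767596 kPa, rounded to 4 dp:

1938.8977 kPa


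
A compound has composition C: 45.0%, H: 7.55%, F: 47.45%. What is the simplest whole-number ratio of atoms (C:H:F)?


Assume 100 g of compound, divide each mass% by atomic mass to get moles, then normalize by the smallest to get a raw atom ratio.
Moles per 100 g: C: 45.0/12.011 = 3.7466, H: 7.55/1.008 = 7.4901, F: 47.45/18.998 = 2.4976
Raw ratio (divide by min = 2.4976): C: 1.5, H: 2.999, F: 1.0
Multiply by 2 to clear fractions: C: 3.0 ~= 3, H: 5.998 ~= 6, F: 2.0 ~= 2
Reduce by GCD to get the simplest whole-number ratio:

3:6:2


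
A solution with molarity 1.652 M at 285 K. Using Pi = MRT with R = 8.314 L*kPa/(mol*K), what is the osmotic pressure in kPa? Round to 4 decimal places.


Osmotic pressure (van't Hoff): Pi = M*R*T.
RT = 8.314 * 285 = 2369.49
Pi = 1.652 * 2369.49
Pi = 3914.39748 kPa, rounded to 4 dp:

3914.3975 kPa


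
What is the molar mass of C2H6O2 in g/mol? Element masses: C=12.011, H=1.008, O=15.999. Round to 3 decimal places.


M = sum(count * atomic_mass) over atoms.
M = 2*12.011 + 6*1.008 + 2*15.999
M = 24.022 + 6.048 + 31.998
M = 62.068 g/mol, rounded to 3 dp:

62.068 g/mol


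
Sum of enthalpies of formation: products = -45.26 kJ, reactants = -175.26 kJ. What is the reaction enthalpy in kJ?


dH_rxn = sum(dH_f products) - sum(dH_f reactants)
dH_rxn = -45.26 - (-175.26)
dH_rxn = 130.0 kJ:

130.00 kJ


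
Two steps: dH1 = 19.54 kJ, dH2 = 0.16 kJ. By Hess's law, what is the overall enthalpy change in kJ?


Hess's law: enthalpy is a state function, so add the step enthalpies.
dH_total = dH1 + dH2 = 19.54 + (0.16)
dH_total = 19.7 kJ:

19.70 kJ


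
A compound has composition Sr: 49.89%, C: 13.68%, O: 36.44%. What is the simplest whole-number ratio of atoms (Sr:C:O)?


Assume 100 g of compound, divide each mass% by atomic mass to get moles, then normalize by the smallest to get a raw atom ratio.
Moles per 100 g: Sr: 49.89/87.62 = 0.5694, C: 13.68/12.011 = 1.139, O: 36.44/15.999 = 2.2776
Raw ratio (divide by min = 0.5694): Sr: 1.0, C: 2.0, O: 4.0
Multiply by 1 to clear fractions: Sr: 1.0 ~= 1, C: 2.0 ~= 2, O: 4.0 ~= 4
Reduce by GCD to get the simplest whole-number ratio:

1:2:4


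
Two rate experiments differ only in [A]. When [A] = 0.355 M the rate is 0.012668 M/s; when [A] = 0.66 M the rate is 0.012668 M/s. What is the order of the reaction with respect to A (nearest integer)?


Rate is proportional to [A]^n, so rate2/rate1 = ([A]2/[A]1)^n. Take logs to solve for n.
rate2/rate1 = 0.012668 / 0.012668 = 1.0
[A]2/[A]1 = 0.66 / 0.355 = 1.8592
n = ln(1.0) / ln(1.8592) = 0.0
Nearest integer order:

0


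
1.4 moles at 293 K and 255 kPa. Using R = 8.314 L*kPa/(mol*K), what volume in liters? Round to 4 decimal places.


PV = nRT, solve for V = nRT / P.
nRT = 1.4 * 8.314 * 293 = 3410.4028
V = 3410.4028 / 255
V = 13.37412863 L, rounded to 4 dp:

13.3741 L


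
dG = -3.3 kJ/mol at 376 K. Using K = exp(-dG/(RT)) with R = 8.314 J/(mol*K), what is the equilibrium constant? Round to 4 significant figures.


dG is in kJ/mol; multiply by 1000 to match R in J/(mol*K).
RT = 8.314 * 376 = 3126.064 J/mol
exponent = -dG*1000 / (RT) = -(-3.3*1000) / 3126.064 = 1.05564058
K = exp(1.05564058)
K = 2.8738155, rounded to 4 significant figures:

2.874


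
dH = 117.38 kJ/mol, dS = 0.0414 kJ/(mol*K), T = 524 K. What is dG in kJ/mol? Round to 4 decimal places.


Gibbs: dG = dH - T*dS (consistent units, dS already in kJ/(mol*K)).
T*dS = 524 * 0.0414 = 21.6936
dG = 117.38 - (21.6936)
dG = 95.6864 kJ/mol, rounded to 4 dp:

95.6864 kJ/mol


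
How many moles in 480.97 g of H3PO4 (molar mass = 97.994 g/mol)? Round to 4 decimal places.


n = mass / M
n = 480.97 / 97.994
n = 4.90815764 mol, rounded to 4 dp:

4.9082 mol


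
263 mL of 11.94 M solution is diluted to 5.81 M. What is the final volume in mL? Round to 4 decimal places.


Dilution: M1*V1 = M2*V2, solve for V2.
V2 = M1*V1 / M2
V2 = 11.94 * 263 / 5.81
V2 = 3140.22 / 5.81
V2 = 540.48537005 mL, rounded to 4 dp:

540.4854 mL


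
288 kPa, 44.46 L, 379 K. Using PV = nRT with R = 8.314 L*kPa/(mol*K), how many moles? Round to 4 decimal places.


PV = nRT, solve for n = PV / (RT).
PV = 288 * 44.46 = 12804.48
RT = 8.314 * 379 = 3151.006
n = 12804.48 / 3151.006
n = 4.06361651 mol, rounded to 4 dp:

4.0636 mol


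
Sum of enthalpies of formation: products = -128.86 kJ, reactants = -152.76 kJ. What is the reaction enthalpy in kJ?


dH_rxn = sum(dH_f products) - sum(dH_f reactants)
dH_rxn = -128.86 - (-152.76)
dH_rxn = 23.9 kJ:

23.90 kJ


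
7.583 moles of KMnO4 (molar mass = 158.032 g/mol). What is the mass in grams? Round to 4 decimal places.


mass = n * M
mass = 7.583 * 158.032
mass = 1198.356656 g, rounded to 4 dp:

1198.3567 g


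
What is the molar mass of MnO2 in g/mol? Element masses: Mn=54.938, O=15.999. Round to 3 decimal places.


M = sum(count * atomic_mass) over atoms.
M = 1*54.938 + 2*15.999
M = 54.938 + 31.998
M = 86.936 g/mol, rounded to 3 dp:

86.936 g/mol


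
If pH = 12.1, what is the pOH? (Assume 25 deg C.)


At 25 deg C, pH + pOH = 14.
pOH = 14 - pH = 14 - 12.1
pOH = 1.9:

1.90


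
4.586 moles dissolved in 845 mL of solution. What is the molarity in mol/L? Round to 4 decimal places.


Convert volume to liters: V_L = V_mL / 1000.
V_L = 845 / 1000 = 0.845 L
M = n / V_L = 4.586 / 0.845
M = 5.42721893 mol/L, rounded to 4 dp:

5.4272 mol/L


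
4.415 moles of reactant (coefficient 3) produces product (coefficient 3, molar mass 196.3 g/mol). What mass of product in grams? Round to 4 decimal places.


Use the coefficient ratio to convert reactant moles to product moles, then multiply by the product's molar mass.
moles_P = moles_R * (coeff_P / coeff_R) = 4.415 * (3/3) = 4.415
mass_P = moles_P * M_P = 4.415 * 196.3
mass_P = 866.6645 g, rounded to 4 dp:

866.6645 g


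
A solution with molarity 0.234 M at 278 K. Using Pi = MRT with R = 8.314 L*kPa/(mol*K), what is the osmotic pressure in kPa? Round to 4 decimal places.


Osmotic pressure (van't Hoff): Pi = M*R*T.
RT = 8.314 * 278 = 2311.292
Pi = 0.234 * 2311.292
Pi = 540.842328 kPa, rounded to 4 dp:

540.8423 kPa


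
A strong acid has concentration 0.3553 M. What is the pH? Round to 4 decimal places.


A strong acid dissociates completely, so [H+] equals the given concentration.
pH = -log10([H+]) = -log10(0.3553)
pH = 0.44940479, rounded to 4 dp:

0.4494


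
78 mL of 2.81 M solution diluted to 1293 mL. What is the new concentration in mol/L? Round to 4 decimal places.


Dilution: M1*V1 = M2*V2, solve for M2.
M2 = M1*V1 / V2
M2 = 2.81 * 78 / 1293
M2 = 219.18 / 1293
M2 = 0.16951276 mol/L, rounded to 4 dp:

0.1695 mol/L


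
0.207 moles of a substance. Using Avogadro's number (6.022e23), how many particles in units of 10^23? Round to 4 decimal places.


N = n * NA, then divide by 1e23 for the requested units.
N / 1e23 = n * 6.022
N / 1e23 = 0.207 * 6.022
N / 1e23 = 1.246554, rounded to 4 dp:

1.2466


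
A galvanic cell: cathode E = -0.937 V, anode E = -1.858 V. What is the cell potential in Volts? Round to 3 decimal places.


Standard cell potential: E_cell = E_cathode - E_anode.
E_cell = -0.937 - (-1.858)
E_cell = 0.921 V, rounded to 3 dp:

0.921 V


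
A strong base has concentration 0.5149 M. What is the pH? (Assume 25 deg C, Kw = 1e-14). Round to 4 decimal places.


A strong base dissociates completely, so [OH-] equals the given concentration.
pOH = -log10([OH-]) = -log10(0.5149) = 0.288277
pH = 14 - pOH = 14 - 0.288277
pH = 13.711723, rounded to 4 dp:

13.7117


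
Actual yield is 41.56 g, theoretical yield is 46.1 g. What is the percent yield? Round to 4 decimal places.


% yield = 100 * actual / theoretical
% yield = 100 * 41.56 / 46.1
% yield = 90.15184382 %, rounded to 4 dp:

90.1518 %


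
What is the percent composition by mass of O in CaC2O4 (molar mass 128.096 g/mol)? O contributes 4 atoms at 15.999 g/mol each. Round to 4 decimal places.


pct = 100 * (n_elem * M_elem) / M_total
mass_contribution = 4 * 15.999 = 63.996 g/mol
pct = 100 * 63.996 / 128.096
pct = 49.95940545 %, rounded to 4 dp:

49.9594 %


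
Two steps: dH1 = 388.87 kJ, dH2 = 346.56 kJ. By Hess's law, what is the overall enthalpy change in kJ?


Hess's law: enthalpy is a state function, so add the step enthalpies.
dH_total = dH1 + dH2 = 388.87 + (346.56)
dH_total = 735.43 kJ:

735.43 kJ


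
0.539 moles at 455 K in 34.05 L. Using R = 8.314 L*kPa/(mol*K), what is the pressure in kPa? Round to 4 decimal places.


PV = nRT, solve for P = nRT / V.
nRT = 0.539 * 8.314 * 455 = 2038.9669
P = 2038.9669 / 34.05
P = 59.8815536 kPa, rounded to 4 dp:

59.8816 kPa


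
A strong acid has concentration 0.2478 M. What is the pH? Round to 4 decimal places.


A strong acid dissociates completely, so [H+] equals the given concentration.
pH = -log10([H+]) = -log10(0.2478)
pH = 0.6058987, rounded to 4 dp:

0.6059


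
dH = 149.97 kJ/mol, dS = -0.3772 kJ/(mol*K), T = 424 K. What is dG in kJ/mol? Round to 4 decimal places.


Gibbs: dG = dH - T*dS (consistent units, dS already in kJ/(mol*K)).
T*dS = 424 * -0.3772 = -159.9328
dG = 149.97 - (-159.9328)
dG = 309.9028 kJ/mol, rounded to 4 dp:

309.9028 kJ/mol


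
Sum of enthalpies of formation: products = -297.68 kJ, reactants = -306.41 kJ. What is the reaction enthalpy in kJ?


dH_rxn = sum(dH_f products) - sum(dH_f reactants)
dH_rxn = -297.68 - (-306.41)
dH_rxn = 8.73 kJ:

8.73 kJ


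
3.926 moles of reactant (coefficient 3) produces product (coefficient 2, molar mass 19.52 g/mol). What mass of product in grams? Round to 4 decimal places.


Use the coefficient ratio to convert reactant moles to product moles, then multiply by the product's molar mass.
moles_P = moles_R * (coeff_P / coeff_R) = 3.926 * (2/3) = 2.617333
mass_P = moles_P * M_P = 2.617333 * 19.52
mass_P = 51.09034016 g, rounded to 4 dp:

51.0903 g


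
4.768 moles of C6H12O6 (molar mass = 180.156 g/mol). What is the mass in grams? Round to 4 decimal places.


mass = n * M
mass = 4.768 * 180.156
mass = 858.983808 g, rounded to 4 dp:

858.9838 g


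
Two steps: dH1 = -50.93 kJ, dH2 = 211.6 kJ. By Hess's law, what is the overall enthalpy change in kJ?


Hess's law: enthalpy is a state function, so add the step enthalpies.
dH_total = dH1 + dH2 = -50.93 + (211.6)
dH_total = 160.67 kJ:

160.67 kJ


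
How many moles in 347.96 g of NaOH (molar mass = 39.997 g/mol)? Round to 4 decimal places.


n = mass / M
n = 347.96 / 39.997
n = 8.69965247 mol, rounded to 4 dp:

8.6997 mol


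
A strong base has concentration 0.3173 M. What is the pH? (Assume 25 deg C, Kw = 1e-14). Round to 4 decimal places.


A strong base dissociates completely, so [OH-] equals the given concentration.
pOH = -log10([OH-]) = -log10(0.3173) = 0.49853
pH = 14 - pOH = 14 - 0.49853
pH = 13.50147, rounded to 4 dp:

13.5015


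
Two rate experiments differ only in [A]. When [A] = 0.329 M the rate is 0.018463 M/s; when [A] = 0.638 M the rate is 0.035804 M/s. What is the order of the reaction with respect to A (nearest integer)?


Rate is proportional to [A]^n, so rate2/rate1 = ([A]2/[A]1)^n. Take logs to solve for n.
rate2/rate1 = 0.035804 / 0.018463 = 1.9392
[A]2/[A]1 = 0.638 / 0.329 = 1.9392
n = ln(1.9392) / ln(1.9392) = 1.0
Nearest integer order:

1


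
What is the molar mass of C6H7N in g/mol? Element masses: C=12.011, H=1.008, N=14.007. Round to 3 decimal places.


M = sum(count * atomic_mass) over atoms.
M = 6*12.011 + 7*1.008 + 1*14.007
M = 72.066 + 7.056 + 14.007
M = 93.129 g/mol, rounded to 3 dp:

93.129 g/mol


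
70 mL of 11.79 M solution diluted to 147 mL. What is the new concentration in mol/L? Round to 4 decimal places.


Dilution: M1*V1 = M2*V2, solve for M2.
M2 = M1*V1 / V2
M2 = 11.79 * 70 / 147
M2 = 825.3 / 147
M2 = 5.61428571 mol/L, rounded to 4 dp:

5.6143 mol/L


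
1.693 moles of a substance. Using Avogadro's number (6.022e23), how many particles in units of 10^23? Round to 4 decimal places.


N = n * NA, then divide by 1e23 for the requested units.
N / 1e23 = n * 6.022
N / 1e23 = 1.693 * 6.022
N / 1e23 = 10.195246, rounded to 4 dp:

10.1952


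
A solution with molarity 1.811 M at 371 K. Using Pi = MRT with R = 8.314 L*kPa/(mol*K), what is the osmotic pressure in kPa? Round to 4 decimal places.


Osmotic pressure (van't Hoff): Pi = M*R*T.
RT = 8.314 * 371 = 3084.494
Pi = 1.811 * 3084.494
Pi = 5586.018634 kPa, rounded to 4 dp:

5586.0186 kPa


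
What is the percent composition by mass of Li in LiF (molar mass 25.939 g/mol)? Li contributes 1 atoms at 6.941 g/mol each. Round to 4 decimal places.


pct = 100 * (n_elem * M_elem) / M_total
mass_contribution = 1 * 6.941 = 6.941 g/mol
pct = 100 * 6.941 / 25.939
pct = 26.75893442 %, rounded to 4 dp:

26.7589 %


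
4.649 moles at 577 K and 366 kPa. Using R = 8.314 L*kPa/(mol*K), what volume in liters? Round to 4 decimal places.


PV = nRT, solve for V = nRT / P.
nRT = 4.649 * 8.314 * 577 = 22302.0805
V = 22302.0805 / 366
V = 60.93464617 L, rounded to 4 dp:

60.9346 L


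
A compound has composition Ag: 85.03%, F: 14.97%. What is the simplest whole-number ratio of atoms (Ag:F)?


Assume 100 g of compound, divide each mass% by atomic mass to get moles, then normalize by the smallest to get a raw atom ratio.
Moles per 100 g: Ag: 85.03/107.868 = 0.7883, F: 14.97/18.998 = 0.788
Raw ratio (divide by min = 0.788): Ag: 1.0, F: 1.0
Multiply by 1 to clear fractions: Ag: 1.0 ~= 1, F: 1.0 ~= 1
Reduce by GCD to get the simplest whole-number ratio:

1:1


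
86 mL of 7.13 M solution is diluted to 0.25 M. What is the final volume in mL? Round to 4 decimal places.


Dilution: M1*V1 = M2*V2, solve for V2.
V2 = M1*V1 / M2
V2 = 7.13 * 86 / 0.25
V2 = 613.18 / 0.25
V2 = 2452.72 mL, rounded to 4 dp:

2452.7200 mL


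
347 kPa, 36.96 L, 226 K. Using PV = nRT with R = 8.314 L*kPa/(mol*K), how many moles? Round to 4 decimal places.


PV = nRT, solve for n = PV / (RT).
PV = 347 * 36.96 = 12825.12
RT = 8.314 * 226 = 1878.964
n = 12825.12 / 1878.964
n = 6.8256337 mol, rounded to 4 dp:

6.8256 mol


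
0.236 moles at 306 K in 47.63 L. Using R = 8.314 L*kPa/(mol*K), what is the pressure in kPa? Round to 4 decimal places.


PV = nRT, solve for P = nRT / V.
nRT = 0.236 * 8.314 * 306 = 600.4038
P = 600.4038 / 47.63
P = 12.60558052 kPa, rounded to 4 dp:

12.6056 kPa


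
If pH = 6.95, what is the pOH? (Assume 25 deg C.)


At 25 deg C, pH + pOH = 14.
pOH = 14 - pH = 14 - 6.95
pOH = 7.05:

7.05


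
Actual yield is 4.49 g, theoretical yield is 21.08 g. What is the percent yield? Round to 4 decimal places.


% yield = 100 * actual / theoretical
% yield = 100 * 4.49 / 21.08
% yield = 21.29981025 %, rounded to 4 dp:

21.2998 %


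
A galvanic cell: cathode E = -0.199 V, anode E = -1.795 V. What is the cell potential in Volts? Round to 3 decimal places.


Standard cell potential: E_cell = E_cathode - E_anode.
E_cell = -0.199 - (-1.795)
E_cell = 1.596 V, rounded to 3 dp:

1.596 V


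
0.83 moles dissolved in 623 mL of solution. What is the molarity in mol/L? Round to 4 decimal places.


Convert volume to liters: V_L = V_mL / 1000.
V_L = 623 / 1000 = 0.623 L
M = n / V_L = 0.83 / 0.623
M = 1.33226324 mol/L, rounded to 4 dp:

1.3323 mol/L


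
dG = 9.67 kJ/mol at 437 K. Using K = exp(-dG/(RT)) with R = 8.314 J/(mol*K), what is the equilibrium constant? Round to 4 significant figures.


dG is in kJ/mol; multiply by 1000 to match R in J/(mol*K).
RT = 8.314 * 437 = 3633.218 J/mol
exponent = -dG*1000 / (RT) = -(9.67*1000) / 3633.218 = -2.66155238
K = exp(-2.66155238)
K = 0.06983972, rounded to 4 significant figures:

0.06984


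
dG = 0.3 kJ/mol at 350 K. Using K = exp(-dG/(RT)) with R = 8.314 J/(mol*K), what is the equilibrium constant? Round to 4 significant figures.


dG is in kJ/mol; multiply by 1000 to match R in J/(mol*K).
RT = 8.314 * 350 = 2909.9 J/mol
exponent = -dG*1000 / (RT) = -(0.3*1000) / 2909.9 = -0.10309633
K = exp(-0.10309633)
K = 0.90204008, rounded to 4 significant figures:

0.9020


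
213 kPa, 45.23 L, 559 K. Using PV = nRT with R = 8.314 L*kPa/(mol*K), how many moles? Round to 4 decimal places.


PV = nRT, solve for n = PV / (RT).
PV = 213 * 45.23 = 9633.99
RT = 8.314 * 559 = 4647.526
n = 9633.99 / 4647.526
n = 2.07292869 mol, rounded to 4 dp:

2.0729 mol


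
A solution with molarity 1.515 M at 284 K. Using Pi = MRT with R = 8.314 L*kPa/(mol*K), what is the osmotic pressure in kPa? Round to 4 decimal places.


Osmotic pressure (van't Hoff): Pi = M*R*T.
RT = 8.314 * 284 = 2361.176
Pi = 1.515 * 2361.176
Pi = 3577.18164 kPa, rounded to 4 dp:

3577.1816 kPa


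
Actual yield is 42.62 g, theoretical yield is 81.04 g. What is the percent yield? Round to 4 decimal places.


% yield = 100 * actual / theoretical
% yield = 100 * 42.62 / 81.04
% yield = 52.59131293 %, rounded to 4 dp:

52.5913 %


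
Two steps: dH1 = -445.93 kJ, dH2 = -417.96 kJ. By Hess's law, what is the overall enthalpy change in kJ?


Hess's law: enthalpy is a state function, so add the step enthalpies.
dH_total = dH1 + dH2 = -445.93 + (-417.96)
dH_total = -863.89 kJ:

-863.89 kJ


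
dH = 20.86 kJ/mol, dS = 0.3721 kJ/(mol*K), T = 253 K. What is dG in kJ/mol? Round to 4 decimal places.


Gibbs: dG = dH - T*dS (consistent units, dS already in kJ/(mol*K)).
T*dS = 253 * 0.3721 = 94.1413
dG = 20.86 - (94.1413)
dG = -73.2813 kJ/mol, rounded to 4 dp:

-73.2813 kJ/mol


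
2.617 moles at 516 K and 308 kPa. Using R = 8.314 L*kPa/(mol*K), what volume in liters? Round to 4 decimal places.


PV = nRT, solve for V = nRT / P.
nRT = 2.617 * 8.314 * 516 = 11226.9928
V = 11226.9928 / 308
V = 36.45127532 L, rounded to 4 dp:

36.4513 L


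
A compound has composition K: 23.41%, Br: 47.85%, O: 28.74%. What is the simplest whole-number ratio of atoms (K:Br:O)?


Assume 100 g of compound, divide each mass% by atomic mass to get moles, then normalize by the smallest to get a raw atom ratio.
Moles per 100 g: K: 23.41/39.098 = 0.5988, Br: 47.85/79.904 = 0.5988, O: 28.74/15.999 = 1.7964
Raw ratio (divide by min = 0.5988): K: 1.0, Br: 1.0, O: 3.0
Multiply by 1 to clear fractions: K: 1.0 ~= 1, Br: 1.0 ~= 1, O: 3.0 ~= 3
Reduce by GCD to get the simplest whole-number ratio:

1:1:3


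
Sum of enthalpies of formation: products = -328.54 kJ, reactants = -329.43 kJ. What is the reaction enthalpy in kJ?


dH_rxn = sum(dH_f products) - sum(dH_f reactants)
dH_rxn = -328.54 - (-329.43)
dH_rxn = 0.89 kJ:

0.89 kJ


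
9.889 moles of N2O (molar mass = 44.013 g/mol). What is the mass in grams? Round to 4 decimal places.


mass = n * M
mass = 9.889 * 44.013
mass = 435.244557 g, rounded to 4 dp:

435.2446 g


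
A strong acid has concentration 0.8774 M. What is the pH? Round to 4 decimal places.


A strong acid dissociates completely, so [H+] equals the given concentration.
pH = -log10([H+]) = -log10(0.8774)
pH = 0.05680237, rounded to 4 dp:

0.0568


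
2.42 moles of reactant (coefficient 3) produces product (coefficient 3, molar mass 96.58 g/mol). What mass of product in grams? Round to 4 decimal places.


Use the coefficient ratio to convert reactant moles to product moles, then multiply by the product's molar mass.
moles_P = moles_R * (coeff_P / coeff_R) = 2.42 * (3/3) = 2.42
mass_P = moles_P * M_P = 2.42 * 96.58
mass_P = 233.7236 g, rounded to 4 dp:

233.7236 g


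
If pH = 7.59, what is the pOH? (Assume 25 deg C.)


At 25 deg C, pH + pOH = 14.
pOH = 14 - pH = 14 - 7.59
pOH = 6.41:

6.41


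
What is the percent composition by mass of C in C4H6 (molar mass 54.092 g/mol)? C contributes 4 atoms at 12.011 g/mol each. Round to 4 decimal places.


pct = 100 * (n_elem * M_elem) / M_total
mass_contribution = 4 * 12.011 = 48.044 g/mol
pct = 100 * 48.044 / 54.092
pct = 88.81904903 %, rounded to 4 dp:

88.8190 %


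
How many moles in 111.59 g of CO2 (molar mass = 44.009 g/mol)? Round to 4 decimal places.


n = mass / M
n = 111.59 / 44.009
n = 2.53561771 mol, rounded to 4 dp:

2.5356 mol


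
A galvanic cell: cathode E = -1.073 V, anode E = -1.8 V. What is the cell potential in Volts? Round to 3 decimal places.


Standard cell potential: E_cell = E_cathode - E_anode.
E_cell = -1.073 - (-1.8)
E_cell = 0.727 V, rounded to 3 dp:

0.727 V


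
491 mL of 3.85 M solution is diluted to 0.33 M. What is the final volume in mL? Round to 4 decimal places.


Dilution: M1*V1 = M2*V2, solve for V2.
V2 = M1*V1 / M2
V2 = 3.85 * 491 / 0.33
V2 = 1890.35 / 0.33
V2 = 5728.33333333 mL, rounded to 4 dp:

5728.3333 mL


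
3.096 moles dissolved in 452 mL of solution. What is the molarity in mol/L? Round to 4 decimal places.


Convert volume to liters: V_L = V_mL / 1000.
V_L = 452 / 1000 = 0.452 L
M = n / V_L = 3.096 / 0.452
M = 6.84955752 mol/L, rounded to 4 dp:

6.8496 mol/L


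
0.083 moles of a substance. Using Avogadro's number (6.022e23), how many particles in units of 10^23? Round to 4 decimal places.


N = n * NA, then divide by 1e23 for the requested units.
N / 1e23 = n * 6.022
N / 1e23 = 0.083 * 6.022
N / 1e23 = 0.499826, rounded to 4 dp:

0.4998


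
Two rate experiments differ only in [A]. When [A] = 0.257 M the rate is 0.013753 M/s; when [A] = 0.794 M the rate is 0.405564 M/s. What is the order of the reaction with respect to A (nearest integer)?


Rate is proportional to [A]^n, so rate2/rate1 = ([A]2/[A]1)^n. Take logs to solve for n.
rate2/rate1 = 0.405564 / 0.013753 = 29.4891
[A]2/[A]1 = 0.794 / 0.257 = 3.0895
n = ln(29.4891) / ln(3.0895) = 3.0
Nearest integer order:

3


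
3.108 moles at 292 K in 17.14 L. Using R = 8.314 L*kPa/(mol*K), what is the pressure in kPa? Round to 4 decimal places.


PV = nRT, solve for P = nRT / V.
nRT = 3.108 * 8.314 * 292 = 7545.2543
P = 7545.2543 / 17.14
P = 440.21320303 kPa, rounded to 4 dp:

440.2132 kPa


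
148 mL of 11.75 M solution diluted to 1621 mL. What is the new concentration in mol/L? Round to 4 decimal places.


Dilution: M1*V1 = M2*V2, solve for M2.
M2 = M1*V1 / V2
M2 = 11.75 * 148 / 1621
M2 = 1739.0 / 1621
M2 = 1.07279457 mol/L, rounded to 4 dp:

1.0728 mol/L


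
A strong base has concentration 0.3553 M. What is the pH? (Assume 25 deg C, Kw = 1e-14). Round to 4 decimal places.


A strong base dissociates completely, so [OH-] equals the given concentration.
pOH = -log10([OH-]) = -log10(0.3553) = 0.449405
pH = 14 - pOH = 14 - 0.449405
pH = 13.550595, rounded to 4 dp:

13.5506


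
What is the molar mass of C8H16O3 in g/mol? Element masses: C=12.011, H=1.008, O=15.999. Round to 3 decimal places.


M = sum(count * atomic_mass) over atoms.
M = 8*12.011 + 16*1.008 + 3*15.999
M = 96.088 + 16.128 + 47.997
M = 160.213 g/mol, rounded to 3 dp:

160.213 g/mol


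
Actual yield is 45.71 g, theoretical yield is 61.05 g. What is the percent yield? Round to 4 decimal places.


% yield = 100 * actual / theoretical
% yield = 100 * 45.71 / 61.05
% yield = 74.87305487 %, rounded to 4 dp:

74.8731 %


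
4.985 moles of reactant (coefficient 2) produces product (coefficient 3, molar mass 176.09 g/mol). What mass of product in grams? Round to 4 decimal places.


Use the coefficient ratio to convert reactant moles to product moles, then multiply by the product's molar mass.
moles_P = moles_R * (coeff_P / coeff_R) = 4.985 * (3/2) = 7.4775
mass_P = moles_P * M_P = 7.4775 * 176.09
mass_P = 1316.712975 g, rounded to 4 dp:

1316.7130 g
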